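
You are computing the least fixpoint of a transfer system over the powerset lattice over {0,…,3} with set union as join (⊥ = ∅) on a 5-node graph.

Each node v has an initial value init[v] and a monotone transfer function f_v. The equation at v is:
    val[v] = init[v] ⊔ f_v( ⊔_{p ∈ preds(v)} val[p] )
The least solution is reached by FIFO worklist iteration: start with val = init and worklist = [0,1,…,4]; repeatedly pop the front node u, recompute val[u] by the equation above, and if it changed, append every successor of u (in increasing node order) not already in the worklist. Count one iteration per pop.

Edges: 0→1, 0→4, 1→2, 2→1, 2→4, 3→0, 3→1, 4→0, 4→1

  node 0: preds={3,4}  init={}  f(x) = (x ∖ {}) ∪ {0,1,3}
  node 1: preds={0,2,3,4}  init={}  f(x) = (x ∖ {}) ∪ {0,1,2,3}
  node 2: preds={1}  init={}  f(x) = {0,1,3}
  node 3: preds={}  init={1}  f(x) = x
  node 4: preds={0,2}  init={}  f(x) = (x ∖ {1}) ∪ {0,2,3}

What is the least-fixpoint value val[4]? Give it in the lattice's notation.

{0,2,3}

Iteration log — 9 steps:
  step 1. node 0  ⊔preds={1}  new={0,1,3}  old={}  +wl: 
  step 2. node 1  ⊔preds={0,1,3}  new={0,1,2,3}  old={}  +wl: 
  step 3. node 2  ⊔preds={0,1,2,3}  new={0,1,3}  old={}  +wl: 1
  step 4. node 3  ⊔preds={}  new={1}  stable
  step 5. node 4  ⊔preds={0,1,3}  new={0,2,3}  old={}  +wl: 0
  step 6. node 1  ⊔preds={0,1,2,3}  new={0,1,2,3}  stable
  step 7. node 0  ⊔preds={0,1,2,3}  new={0,1,2,3}  old={0,1,3}  +wl: 1,4
  step 8. node 1  ⊔preds={0,1,2,3}  new={0,1,2,3}  stable
  step 9. node 4  ⊔preds={0,1,2,3}  new={0,2,3}  stable

Least fixpoint reached:
  node 0: {0,1,2,3}
  node 1: {0,1,2,3}
  node 2: {0,1,3}
  node 3: {1}
  node 4: {0,2,3}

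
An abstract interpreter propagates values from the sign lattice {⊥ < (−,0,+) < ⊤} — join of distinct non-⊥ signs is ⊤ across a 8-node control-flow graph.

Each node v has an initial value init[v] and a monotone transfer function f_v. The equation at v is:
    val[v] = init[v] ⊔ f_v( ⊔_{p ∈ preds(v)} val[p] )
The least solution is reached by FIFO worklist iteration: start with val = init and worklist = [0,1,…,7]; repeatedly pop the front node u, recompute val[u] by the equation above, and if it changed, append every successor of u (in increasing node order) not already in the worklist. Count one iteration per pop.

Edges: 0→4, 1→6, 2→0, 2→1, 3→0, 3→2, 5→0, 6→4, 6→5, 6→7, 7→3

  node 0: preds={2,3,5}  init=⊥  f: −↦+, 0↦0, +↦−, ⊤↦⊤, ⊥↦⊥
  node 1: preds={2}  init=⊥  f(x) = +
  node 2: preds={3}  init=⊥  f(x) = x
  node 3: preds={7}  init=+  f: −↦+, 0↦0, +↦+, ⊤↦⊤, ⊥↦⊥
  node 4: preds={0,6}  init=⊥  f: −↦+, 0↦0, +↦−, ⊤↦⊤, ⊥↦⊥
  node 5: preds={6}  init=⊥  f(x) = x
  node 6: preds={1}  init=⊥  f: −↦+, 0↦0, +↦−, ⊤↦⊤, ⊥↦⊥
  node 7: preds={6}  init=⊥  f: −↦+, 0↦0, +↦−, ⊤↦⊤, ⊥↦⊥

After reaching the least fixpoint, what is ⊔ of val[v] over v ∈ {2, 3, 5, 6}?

⊤

Trace (15 dequeues):
  [1] u=0 | in + | out − | prev ⊥ | push {}
  [2] u=1 | in ⊥ | out + | prev ⊥ | push {}
  [3] u=2 | in + | out + | prev ⊥ | push {0,1}
  [4] u=3 | in ⊥ | out + | ==
  [5] u=4 | in − | out + | prev ⊥ | push {}
  [6] u=5 | in ⊥ | out ⊥ | ==
  [7] u=6 | in + | out − | prev ⊥ | push {4,5}
  [8] u=7 | in − | out + | prev ⊥ | push {3}
  [9] u=0 | in + | out − | ==
  [10] u=1 | in + | out + | ==
  [11] u=4 | in − | out + | ==
  [12] u=5 | in − | out − | prev ⊥ | push {0}
  [13] u=3 | in + | out + | ==
  [14] u=0 | in ⊤ | out ⊤ | prev − | push {4}
  [15] u=4 | in ⊤ | out ⊤ | prev + | push {}

Converged values:
  [0] ⊤
  [1] +
  [2] +
  [3] +
  [4] ⊤
  [5] −
  [6] −
  [7] +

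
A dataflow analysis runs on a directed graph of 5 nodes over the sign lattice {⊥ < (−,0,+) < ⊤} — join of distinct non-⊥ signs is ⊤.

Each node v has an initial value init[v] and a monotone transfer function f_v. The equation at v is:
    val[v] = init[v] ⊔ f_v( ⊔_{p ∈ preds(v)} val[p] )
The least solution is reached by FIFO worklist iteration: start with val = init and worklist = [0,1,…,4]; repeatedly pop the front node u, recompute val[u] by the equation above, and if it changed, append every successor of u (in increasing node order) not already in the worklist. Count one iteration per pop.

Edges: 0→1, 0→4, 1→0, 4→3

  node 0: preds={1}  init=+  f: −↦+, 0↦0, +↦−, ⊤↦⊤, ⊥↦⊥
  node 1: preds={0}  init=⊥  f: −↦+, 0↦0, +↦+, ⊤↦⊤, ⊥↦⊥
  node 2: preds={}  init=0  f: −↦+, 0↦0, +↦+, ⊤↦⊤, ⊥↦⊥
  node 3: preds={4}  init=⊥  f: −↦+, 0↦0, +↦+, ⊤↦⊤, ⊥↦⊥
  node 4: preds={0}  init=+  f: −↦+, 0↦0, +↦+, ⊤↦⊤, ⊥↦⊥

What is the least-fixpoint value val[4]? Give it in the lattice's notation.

Trace (10 dequeues):
  [1] u=0 | in ⊥ | out + | ==
  [2] u=1 | in + | out + | prev ⊥ | push {0}
  [3] u=2 | in ⊥ | out 0 | ==
  [4] u=3 | in + | out + | prev ⊥ | push {}
  [5] u=4 | in + | out + | ==
  [6] u=0 | in + | out ⊤ | prev + | push {1,4}
  [7] u=1 | in ⊤ | out ⊤ | prev + | push {0}
  [8] u=4 | in ⊤ | out ⊤ | prev + | push {3}
  [9] u=0 | in ⊤ | out ⊤ | ==
  [10] u=3 | in ⊤ | out ⊤ | prev + | push {}

Converged values:
  [0] ⊤
  [1] ⊤
  [2] 0
  [3] ⊤
  [4] ⊤

⊤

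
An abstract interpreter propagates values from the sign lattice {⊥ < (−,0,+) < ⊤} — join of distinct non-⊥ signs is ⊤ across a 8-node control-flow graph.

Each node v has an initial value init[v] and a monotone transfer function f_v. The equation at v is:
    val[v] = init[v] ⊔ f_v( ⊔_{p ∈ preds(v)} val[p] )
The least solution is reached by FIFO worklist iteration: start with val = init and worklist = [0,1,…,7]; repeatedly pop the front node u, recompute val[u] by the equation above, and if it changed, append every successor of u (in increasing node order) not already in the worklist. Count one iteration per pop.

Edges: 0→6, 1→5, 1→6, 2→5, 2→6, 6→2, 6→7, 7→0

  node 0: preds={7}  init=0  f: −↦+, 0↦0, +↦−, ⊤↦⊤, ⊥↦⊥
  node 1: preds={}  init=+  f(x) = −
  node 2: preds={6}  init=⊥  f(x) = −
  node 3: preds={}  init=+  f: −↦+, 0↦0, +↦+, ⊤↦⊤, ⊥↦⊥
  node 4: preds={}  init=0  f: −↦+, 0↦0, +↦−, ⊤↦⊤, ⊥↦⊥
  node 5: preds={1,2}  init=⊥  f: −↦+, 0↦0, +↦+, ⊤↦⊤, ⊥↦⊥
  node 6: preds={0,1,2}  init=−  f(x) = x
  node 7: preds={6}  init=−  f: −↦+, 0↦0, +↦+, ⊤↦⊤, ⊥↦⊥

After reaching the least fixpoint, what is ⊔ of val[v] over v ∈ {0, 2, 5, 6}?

Worklist (10 pops):
  #1 pop 0: in=− → ⊤ (was 0); enqueue []
  #2 pop 1: in=⊥ → ⊤ (was +); enqueue []
  #3 pop 2: in=− → − (was ⊥); enqueue []
  #4 pop 3: in=⊥ → + (no change)
  #5 pop 4: in=⊥ → 0 (no change)
  #6 pop 5: in=⊤ → ⊤ (was ⊥); enqueue []
  #7 pop 6: in=⊤ → ⊤ (was −); enqueue [2]
  #8 pop 7: in=⊤ → ⊤ (was −); enqueue [0]
  #9 pop 2: in=⊤ → − (no change)
  #10 pop 0: in=⊤ → ⊤ (no change)

Fixpoint:
  val[0] = ⊤
  val[1] = ⊤
  val[2] = −
  val[3] = +
  val[4] = 0
  val[5] = ⊤
  val[6] = ⊤
  val[7] = ⊤

⊤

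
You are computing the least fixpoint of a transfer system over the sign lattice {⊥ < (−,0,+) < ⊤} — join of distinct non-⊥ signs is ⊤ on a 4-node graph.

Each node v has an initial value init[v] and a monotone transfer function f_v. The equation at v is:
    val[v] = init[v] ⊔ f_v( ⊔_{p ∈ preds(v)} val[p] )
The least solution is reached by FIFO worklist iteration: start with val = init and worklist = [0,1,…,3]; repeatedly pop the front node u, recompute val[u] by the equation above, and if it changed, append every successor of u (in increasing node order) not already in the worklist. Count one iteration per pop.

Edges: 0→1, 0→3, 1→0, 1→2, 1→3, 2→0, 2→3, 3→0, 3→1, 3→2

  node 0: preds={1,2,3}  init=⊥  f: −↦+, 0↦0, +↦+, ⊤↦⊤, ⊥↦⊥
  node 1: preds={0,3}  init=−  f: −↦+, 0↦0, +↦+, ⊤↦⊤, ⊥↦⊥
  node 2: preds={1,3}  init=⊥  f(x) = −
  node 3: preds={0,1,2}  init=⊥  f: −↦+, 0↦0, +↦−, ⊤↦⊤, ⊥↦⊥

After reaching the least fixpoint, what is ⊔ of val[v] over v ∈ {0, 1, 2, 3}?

Trace (8 dequeues):
  [1] u=0 | in − | out + | prev ⊥ | push {}
  [2] u=1 | in + | out ⊤ | prev − | push {0}
  [3] u=2 | in ⊤ | out − | prev ⊥ | push {}
  [4] u=3 | in ⊤ | out ⊤ | prev ⊥ | push {1,2}
  [5] u=0 | in ⊤ | out ⊤ | prev + | push {3}
  [6] u=1 | in ⊤ | out ⊤ | ==
  [7] u=2 | in ⊤ | out − | ==
  [8] u=3 | in ⊤ | out ⊤ | ==

Converged values:
  [0] ⊤
  [1] ⊤
  [2] −
  [3] ⊤

⊤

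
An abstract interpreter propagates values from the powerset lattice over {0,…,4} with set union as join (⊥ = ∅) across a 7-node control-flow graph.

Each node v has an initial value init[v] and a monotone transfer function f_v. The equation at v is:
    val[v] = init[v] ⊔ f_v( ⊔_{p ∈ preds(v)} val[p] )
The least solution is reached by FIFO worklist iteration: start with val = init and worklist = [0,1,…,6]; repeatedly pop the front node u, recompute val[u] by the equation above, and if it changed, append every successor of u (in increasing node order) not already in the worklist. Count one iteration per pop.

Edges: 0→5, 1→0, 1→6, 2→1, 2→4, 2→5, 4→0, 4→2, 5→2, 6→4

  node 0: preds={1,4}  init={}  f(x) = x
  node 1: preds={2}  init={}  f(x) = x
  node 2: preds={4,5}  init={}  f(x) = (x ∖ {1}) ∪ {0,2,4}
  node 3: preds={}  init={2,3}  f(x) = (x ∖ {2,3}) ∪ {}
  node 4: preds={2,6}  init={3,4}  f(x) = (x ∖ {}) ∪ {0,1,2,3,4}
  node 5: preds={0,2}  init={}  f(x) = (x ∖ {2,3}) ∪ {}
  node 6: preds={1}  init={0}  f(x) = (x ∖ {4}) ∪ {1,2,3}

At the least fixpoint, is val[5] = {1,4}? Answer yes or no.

no

Trace (14 dequeues):
  [1] u=0 | in {3,4} | out {3,4} | prev {} | push {}
  [2] u=1 | in {} | out {} | ==
  [3] u=2 | in {3,4} | out {0,2,3,4} | prev {} | push {1}
  [4] u=3 | in {} | out {2,3} | ==
  [5] u=4 | in {0,2,3,4} | out {0,1,2,3,4} | prev {3,4} | push {0,2}
  [6] u=5 | in {0,2,3,4} | out {0,4} | prev {} | push {}
  [7] u=6 | in {} | out {0,1,2,3} | prev {0} | push {4}
  [8] u=1 | in {0,2,3,4} | out {0,2,3,4} | prev {} | push {6}
  [9] u=0 | in {0,1,2,3,4} | out {0,1,2,3,4} | prev {3,4} | push {5}
  [10] u=2 | in {0,1,2,3,4} | out {0,2,3,4} | ==
  [11] u=4 | in {0,1,2,3,4} | out {0,1,2,3,4} | ==
  [12] u=6 | in {0,2,3,4} | out {0,1,2,3} | ==
  [13] u=5 | in {0,1,2,3,4} | out {0,1,4} | prev {0,4} | push {2}
  [14] u=2 | in {0,1,2,3,4} | out {0,2,3,4} | ==

Converged values:
  [0] {0,1,2,3,4}
  [1] {0,2,3,4}
  [2] {0,2,3,4}
  [3] {2,3}
  [4] {0,1,2,3,4}
  [5] {0,1,4}
  [6] {0,1,2,3}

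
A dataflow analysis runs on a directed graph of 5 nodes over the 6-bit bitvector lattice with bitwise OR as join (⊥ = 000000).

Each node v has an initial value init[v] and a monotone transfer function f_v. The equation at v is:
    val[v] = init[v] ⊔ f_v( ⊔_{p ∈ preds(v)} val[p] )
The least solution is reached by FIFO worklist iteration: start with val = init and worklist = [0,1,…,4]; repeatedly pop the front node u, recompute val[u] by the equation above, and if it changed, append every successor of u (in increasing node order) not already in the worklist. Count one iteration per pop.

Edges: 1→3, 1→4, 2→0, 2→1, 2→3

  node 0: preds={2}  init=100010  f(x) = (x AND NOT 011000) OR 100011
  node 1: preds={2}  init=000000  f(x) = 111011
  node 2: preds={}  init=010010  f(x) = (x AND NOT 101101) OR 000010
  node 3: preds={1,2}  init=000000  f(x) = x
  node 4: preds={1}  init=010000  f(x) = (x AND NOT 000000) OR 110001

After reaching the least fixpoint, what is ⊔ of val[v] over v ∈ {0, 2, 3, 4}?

111011

Iteration log — 5 steps:
  step 1. node 0  ⊔preds=010010  new=100011  old=100010  +wl: 
  step 2. node 1  ⊔preds=010010  new=111011  old=000000  +wl: 
  step 3. node 2  ⊔preds=000000  new=010010  stable
  step 4. node 3  ⊔preds=111011  new=111011  old=000000  +wl: 
  step 5. node 4  ⊔preds=111011  new=111011  old=010000  +wl: 

Least fixpoint reached:
  node 0: 100011
  node 1: 111011
  node 2: 010010
  node 3: 111011
  node 4: 111011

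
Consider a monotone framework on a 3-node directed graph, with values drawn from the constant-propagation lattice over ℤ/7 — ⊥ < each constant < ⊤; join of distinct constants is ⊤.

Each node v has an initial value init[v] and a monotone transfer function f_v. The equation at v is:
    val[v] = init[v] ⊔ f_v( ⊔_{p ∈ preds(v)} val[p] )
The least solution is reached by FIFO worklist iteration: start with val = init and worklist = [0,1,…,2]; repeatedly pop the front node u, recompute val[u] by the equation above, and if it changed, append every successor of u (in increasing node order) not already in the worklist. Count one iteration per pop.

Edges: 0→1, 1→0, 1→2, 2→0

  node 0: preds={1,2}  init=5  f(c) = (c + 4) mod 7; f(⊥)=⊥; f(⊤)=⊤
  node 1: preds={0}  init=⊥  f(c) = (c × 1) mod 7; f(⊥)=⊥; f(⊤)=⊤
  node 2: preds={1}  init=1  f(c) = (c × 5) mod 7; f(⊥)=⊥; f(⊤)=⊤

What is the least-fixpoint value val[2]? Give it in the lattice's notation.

Trace (7 dequeues):
  [1] u=0 | in 1 | out 5 | ==
  [2] u=1 | in 5 | out 5 | prev ⊥ | push {0}
  [3] u=2 | in 5 | out ⊤ | prev 1 | push {}
  [4] u=0 | in ⊤ | out ⊤ | prev 5 | push {1}
  [5] u=1 | in ⊤ | out ⊤ | prev 5 | push {0,2}
  [6] u=0 | in ⊤ | out ⊤ | ==
  [7] u=2 | in ⊤ | out ⊤ | ==

Converged values:
  [0] ⊤
  [1] ⊤
  [2] ⊤

⊤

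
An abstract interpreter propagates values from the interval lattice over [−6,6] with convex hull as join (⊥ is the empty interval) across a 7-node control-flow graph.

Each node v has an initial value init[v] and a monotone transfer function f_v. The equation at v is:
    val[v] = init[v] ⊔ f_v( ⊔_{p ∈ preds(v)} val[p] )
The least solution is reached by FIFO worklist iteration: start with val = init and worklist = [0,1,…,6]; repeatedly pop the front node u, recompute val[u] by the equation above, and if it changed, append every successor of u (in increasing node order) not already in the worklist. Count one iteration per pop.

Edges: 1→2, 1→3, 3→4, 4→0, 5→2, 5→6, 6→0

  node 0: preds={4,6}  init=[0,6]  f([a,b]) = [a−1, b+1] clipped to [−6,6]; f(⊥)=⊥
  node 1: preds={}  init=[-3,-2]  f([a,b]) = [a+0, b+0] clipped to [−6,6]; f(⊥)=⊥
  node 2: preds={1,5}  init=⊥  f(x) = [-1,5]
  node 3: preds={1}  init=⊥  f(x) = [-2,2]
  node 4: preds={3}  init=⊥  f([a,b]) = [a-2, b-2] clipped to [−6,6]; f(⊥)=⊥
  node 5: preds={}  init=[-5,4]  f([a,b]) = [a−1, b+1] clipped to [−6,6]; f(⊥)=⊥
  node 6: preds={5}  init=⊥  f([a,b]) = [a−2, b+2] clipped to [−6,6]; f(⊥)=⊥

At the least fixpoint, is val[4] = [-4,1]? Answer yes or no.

no

Trace (8 dequeues):
  [1] u=0 | in ⊥ | out [0,6] | ==
  [2] u=1 | in ⊥ | out [-3,-2] | ==
  [3] u=2 | in [-5,4] | out [-1,5] | prev ⊥ | push {}
  [4] u=3 | in [-3,-2] | out [-2,2] | prev ⊥ | push {}
  [5] u=4 | in [-2,2] | out [-4,0] | prev ⊥ | push {0}
  [6] u=5 | in ⊥ | out [-5,4] | ==
  [7] u=6 | in [-5,4] | out [-6,6] | prev ⊥ | push {}
  [8] u=0 | in [-6,6] | out [-6,6] | prev [0,6] | push {}

Converged values:
  [0] [-6,6]
  [1] [-3,-2]
  [2] [-1,5]
  [3] [-2,2]
  [4] [-4,0]
  [5] [-5,4]
  [6] [-6,6]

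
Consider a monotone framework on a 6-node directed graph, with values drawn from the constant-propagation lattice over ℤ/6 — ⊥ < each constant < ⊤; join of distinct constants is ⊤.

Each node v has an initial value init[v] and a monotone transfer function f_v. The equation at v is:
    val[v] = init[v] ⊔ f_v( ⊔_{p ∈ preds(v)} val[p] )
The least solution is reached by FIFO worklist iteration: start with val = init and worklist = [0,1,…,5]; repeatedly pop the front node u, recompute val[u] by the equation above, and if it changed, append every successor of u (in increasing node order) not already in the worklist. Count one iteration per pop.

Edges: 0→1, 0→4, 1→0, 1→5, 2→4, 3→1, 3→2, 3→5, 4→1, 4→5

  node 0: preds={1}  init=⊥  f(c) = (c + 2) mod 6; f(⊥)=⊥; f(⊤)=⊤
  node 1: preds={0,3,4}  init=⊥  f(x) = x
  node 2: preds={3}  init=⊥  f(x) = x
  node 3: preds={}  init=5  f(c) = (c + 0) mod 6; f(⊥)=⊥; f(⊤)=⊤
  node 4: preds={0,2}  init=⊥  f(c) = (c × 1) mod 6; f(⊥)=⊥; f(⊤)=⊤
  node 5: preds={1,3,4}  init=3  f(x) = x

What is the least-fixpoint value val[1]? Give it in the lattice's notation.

Trace (13 dequeues):
  [1] u=0 | in ⊥ | out ⊥ | ==
  [2] u=1 | in 5 | out 5 | prev ⊥ | push {0}
  [3] u=2 | in 5 | out 5 | prev ⊥ | push {}
  [4] u=3 | in ⊥ | out 5 | ==
  [5] u=4 | in 5 | out 5 | prev ⊥ | push {1}
  [6] u=5 | in 5 | out ⊤ | prev 3 | push {}
  [7] u=0 | in 5 | out 1 | prev ⊥ | push {4}
  [8] u=1 | in ⊤ | out ⊤ | prev 5 | push {0,5}
  [9] u=4 | in ⊤ | out ⊤ | prev 5 | push {1}
  [10] u=0 | in ⊤ | out ⊤ | prev 1 | push {4}
  [11] u=5 | in ⊤ | out ⊤ | ==
  [12] u=1 | in ⊤ | out ⊤ | ==
  [13] u=4 | in ⊤ | out ⊤ | ==

Converged values:
  [0] ⊤
  [1] ⊤
  [2] 5
  [3] 5
  [4] ⊤
  [5] ⊤

⊤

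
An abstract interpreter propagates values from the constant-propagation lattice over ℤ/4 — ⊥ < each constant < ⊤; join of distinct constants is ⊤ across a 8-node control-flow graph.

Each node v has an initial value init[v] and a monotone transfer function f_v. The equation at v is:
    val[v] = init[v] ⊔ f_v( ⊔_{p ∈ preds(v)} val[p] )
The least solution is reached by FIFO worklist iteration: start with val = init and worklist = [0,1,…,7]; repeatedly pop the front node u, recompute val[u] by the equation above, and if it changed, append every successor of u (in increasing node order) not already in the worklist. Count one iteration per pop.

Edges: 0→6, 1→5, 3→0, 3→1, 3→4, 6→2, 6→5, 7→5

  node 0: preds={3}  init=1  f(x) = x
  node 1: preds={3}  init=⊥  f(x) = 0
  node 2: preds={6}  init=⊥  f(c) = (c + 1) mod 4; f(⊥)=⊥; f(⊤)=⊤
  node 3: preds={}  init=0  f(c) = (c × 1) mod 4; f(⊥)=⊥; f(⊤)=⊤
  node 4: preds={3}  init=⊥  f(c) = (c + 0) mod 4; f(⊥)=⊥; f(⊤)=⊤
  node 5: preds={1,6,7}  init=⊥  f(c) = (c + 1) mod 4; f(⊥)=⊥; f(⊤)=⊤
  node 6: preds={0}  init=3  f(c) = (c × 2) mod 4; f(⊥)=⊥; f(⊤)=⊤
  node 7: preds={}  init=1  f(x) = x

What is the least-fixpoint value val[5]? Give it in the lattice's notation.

Worklist (10 pops):
  #1 pop 0: in=0 → ⊤ (was 1); enqueue []
  #2 pop 1: in=0 → 0 (was ⊥); enqueue []
  #3 pop 2: in=3 → 0 (was ⊥); enqueue []
  #4 pop 3: in=⊥ → 0 (no change)
  #5 pop 4: in=0 → 0 (was ⊥); enqueue []
  #6 pop 5: in=⊤ → ⊤ (was ⊥); enqueue []
  #7 pop 6: in=⊤ → ⊤ (was 3); enqueue [2,5]
  #8 pop 7: in=⊥ → 1 (no change)
  #9 pop 2: in=⊤ → ⊤ (was 0); enqueue []
  #10 pop 5: in=⊤ → ⊤ (no change)

Fixpoint:
  val[0] = ⊤
  val[1] = 0
  val[2] = ⊤
  val[3] = 0
  val[4] = 0
  val[5] = ⊤
  val[6] = ⊤
  val[7] = 1

⊤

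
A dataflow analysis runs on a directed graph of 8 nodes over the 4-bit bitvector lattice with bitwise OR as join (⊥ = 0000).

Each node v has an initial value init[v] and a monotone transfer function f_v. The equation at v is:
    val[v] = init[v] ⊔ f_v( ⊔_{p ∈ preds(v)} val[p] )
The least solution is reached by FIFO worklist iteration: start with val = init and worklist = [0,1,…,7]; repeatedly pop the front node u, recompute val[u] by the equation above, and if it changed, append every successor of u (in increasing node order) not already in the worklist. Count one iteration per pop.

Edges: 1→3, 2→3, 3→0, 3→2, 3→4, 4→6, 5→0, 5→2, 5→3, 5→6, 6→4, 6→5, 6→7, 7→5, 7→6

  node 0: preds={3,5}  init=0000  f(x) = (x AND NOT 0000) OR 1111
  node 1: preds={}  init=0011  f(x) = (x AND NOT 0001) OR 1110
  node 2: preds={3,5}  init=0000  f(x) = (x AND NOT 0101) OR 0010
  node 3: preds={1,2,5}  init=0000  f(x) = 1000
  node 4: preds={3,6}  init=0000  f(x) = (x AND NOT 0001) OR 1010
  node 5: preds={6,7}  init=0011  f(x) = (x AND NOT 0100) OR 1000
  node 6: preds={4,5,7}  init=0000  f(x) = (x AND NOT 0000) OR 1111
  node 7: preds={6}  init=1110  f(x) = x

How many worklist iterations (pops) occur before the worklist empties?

Iteration log — 14 steps:
  step 1. node 0  ⊔preds=0011  new=1111  old=0000  +wl: 
  step 2. node 1  ⊔preds=0000  new=1111  old=0011  +wl: 
  step 3. node 2  ⊔preds=0011  new=0010  old=0000  +wl: 
  step 4. node 3  ⊔preds=1111  new=1000  old=0000  +wl: 0,2
  step 5. node 4  ⊔preds=1000  new=1010  old=0000  +wl: 
  step 6. node 5  ⊔preds=1110  new=1011  old=0011  +wl: 3
  step 7. node 6  ⊔preds=1111  new=1111  old=0000  +wl: 4,5
  step 8. node 7  ⊔preds=1111  new=1111  old=1110  +wl: 6
  step 9. node 0  ⊔preds=1011  new=1111  stable
  step 10. node 2  ⊔preds=1011  new=1010  old=0010  +wl: 
  step 11. node 3  ⊔preds=1111  new=1000  stable
  step 12. node 4  ⊔preds=1111  new=1110  old=1010  +wl: 
  step 13. node 5  ⊔preds=1111  new=1011  stable
  step 14. node 6  ⊔preds=1111  new=1111  stable

Least fixpoint reached:
  node 0: 1111
  node 1: 1111
  node 2: 1010
  node 3: 1000
  node 4: 1110
  node 5: 1011
  node 6: 1111
  node 7: 1111

14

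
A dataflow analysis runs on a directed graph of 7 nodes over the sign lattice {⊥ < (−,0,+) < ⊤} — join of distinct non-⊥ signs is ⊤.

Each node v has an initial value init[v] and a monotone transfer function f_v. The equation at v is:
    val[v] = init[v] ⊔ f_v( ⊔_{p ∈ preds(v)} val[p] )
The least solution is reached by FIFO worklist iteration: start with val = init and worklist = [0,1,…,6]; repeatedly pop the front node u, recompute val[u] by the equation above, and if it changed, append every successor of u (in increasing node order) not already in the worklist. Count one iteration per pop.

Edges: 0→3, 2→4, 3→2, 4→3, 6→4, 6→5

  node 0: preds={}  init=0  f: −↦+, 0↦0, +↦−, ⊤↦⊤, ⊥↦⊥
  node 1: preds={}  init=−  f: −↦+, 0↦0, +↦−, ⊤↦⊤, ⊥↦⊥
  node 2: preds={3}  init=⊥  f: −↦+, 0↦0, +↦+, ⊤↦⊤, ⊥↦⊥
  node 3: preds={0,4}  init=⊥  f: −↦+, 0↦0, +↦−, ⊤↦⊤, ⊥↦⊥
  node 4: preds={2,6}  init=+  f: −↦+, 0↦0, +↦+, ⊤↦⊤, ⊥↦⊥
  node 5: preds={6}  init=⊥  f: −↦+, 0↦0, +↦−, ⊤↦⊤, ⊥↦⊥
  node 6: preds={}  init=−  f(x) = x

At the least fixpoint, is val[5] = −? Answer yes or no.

no

Iteration log — 10 steps:
  step 1. node 0  ⊔preds=⊥  new=0  stable
  step 2. node 1  ⊔preds=⊥  new=−  stable
  step 3. node 2  ⊔preds=⊥  new=⊥  stable
  step 4. node 3  ⊔preds=⊤  new=⊤  old=⊥  +wl: 2
  step 5. node 4  ⊔preds=−  new=+  stable
  step 6. node 5  ⊔preds=−  new=+  old=⊥  +wl: 
  step 7. node 6  ⊔preds=⊥  new=−  stable
  step 8. node 2  ⊔preds=⊤  new=⊤  old=⊥  +wl: 4
  step 9. node 4  ⊔preds=⊤  new=⊤  old=+  +wl: 3
  step 10. node 3  ⊔preds=⊤  new=⊤  stable

Least fixpoint reached:
  node 0: 0
  node 1: −
  node 2: ⊤
  node 3: ⊤
  node 4: ⊤
  node 5: +
  node 6: −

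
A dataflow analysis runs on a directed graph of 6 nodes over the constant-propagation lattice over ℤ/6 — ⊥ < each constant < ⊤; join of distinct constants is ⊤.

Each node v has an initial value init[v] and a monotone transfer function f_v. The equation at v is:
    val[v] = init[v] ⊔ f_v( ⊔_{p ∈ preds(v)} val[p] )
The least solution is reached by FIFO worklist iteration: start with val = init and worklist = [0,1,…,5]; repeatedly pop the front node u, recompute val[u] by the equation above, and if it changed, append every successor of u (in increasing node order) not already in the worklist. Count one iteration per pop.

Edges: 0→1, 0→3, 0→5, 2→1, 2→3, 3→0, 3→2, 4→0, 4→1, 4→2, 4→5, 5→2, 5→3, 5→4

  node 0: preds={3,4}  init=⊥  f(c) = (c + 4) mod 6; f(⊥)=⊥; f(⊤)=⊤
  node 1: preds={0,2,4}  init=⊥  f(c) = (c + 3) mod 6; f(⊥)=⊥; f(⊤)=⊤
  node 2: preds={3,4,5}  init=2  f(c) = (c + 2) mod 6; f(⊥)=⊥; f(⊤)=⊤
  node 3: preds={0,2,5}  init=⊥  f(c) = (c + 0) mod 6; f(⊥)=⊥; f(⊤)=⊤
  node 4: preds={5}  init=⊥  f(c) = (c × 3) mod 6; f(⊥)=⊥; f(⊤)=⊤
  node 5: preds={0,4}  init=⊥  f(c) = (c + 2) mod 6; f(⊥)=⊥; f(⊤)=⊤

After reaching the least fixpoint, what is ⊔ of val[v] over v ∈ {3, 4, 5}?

Worklist (25 pops):
  #1 pop 0: in=⊥ → ⊥ (no change)
  #2 pop 1: in=2 → 5 (was ⊥); enqueue []
  #3 pop 2: in=⊥ → 2 (no change)
  #4 pop 3: in=2 → 2 (was ⊥); enqueue [0,2]
  #5 pop 4: in=⊥ → ⊥ (no change)
  #6 pop 5: in=⊥ → ⊥ (no change)
  #7 pop 0: in=2 → 0 (was ⊥); enqueue [1,3,5]
  #8 pop 2: in=2 → ⊤ (was 2); enqueue []
  #9 pop 1: in=⊤ → ⊤ (was 5); enqueue []
  #10 pop 3: in=⊤ → ⊤ (was 2); enqueue [0,2]
  #11 pop 5: in=0 → 2 (was ⊥); enqueue [3,4]
  #12 pop 0: in=⊤ → ⊤ (was 0); enqueue [1,5]
  #13 pop 2: in=⊤ → ⊤ (no change)
  #14 pop 3: in=⊤ → ⊤ (no change)
  #15 pop 4: in=2 → 0 (was ⊥); enqueue [0,2]
  #16 pop 1: in=⊤ → ⊤ (no change)
  #17 pop 5: in=⊤ → ⊤ (was 2); enqueue [3,4]
  #18 pop 0: in=⊤ → ⊤ (no change)
  #19 pop 2: in=⊤ → ⊤ (no change)
  #20 pop 3: in=⊤ → ⊤ (no change)
  #21 pop 4: in=⊤ → ⊤ (was 0); enqueue [0,1,2,5]
  #22 pop 0: in=⊤ → ⊤ (no change)
  #23 pop 1: in=⊤ → ⊤ (no change)
  #24 pop 2: in=⊤ → ⊤ (no change)
  #25 pop 5: in=⊤ → ⊤ (no change)

Fixpoint:
  val[0] = ⊤
  val[1] = ⊤
  val[2] = ⊤
  val[3] = ⊤
  val[4] = ⊤
  val[5] = ⊤

⊤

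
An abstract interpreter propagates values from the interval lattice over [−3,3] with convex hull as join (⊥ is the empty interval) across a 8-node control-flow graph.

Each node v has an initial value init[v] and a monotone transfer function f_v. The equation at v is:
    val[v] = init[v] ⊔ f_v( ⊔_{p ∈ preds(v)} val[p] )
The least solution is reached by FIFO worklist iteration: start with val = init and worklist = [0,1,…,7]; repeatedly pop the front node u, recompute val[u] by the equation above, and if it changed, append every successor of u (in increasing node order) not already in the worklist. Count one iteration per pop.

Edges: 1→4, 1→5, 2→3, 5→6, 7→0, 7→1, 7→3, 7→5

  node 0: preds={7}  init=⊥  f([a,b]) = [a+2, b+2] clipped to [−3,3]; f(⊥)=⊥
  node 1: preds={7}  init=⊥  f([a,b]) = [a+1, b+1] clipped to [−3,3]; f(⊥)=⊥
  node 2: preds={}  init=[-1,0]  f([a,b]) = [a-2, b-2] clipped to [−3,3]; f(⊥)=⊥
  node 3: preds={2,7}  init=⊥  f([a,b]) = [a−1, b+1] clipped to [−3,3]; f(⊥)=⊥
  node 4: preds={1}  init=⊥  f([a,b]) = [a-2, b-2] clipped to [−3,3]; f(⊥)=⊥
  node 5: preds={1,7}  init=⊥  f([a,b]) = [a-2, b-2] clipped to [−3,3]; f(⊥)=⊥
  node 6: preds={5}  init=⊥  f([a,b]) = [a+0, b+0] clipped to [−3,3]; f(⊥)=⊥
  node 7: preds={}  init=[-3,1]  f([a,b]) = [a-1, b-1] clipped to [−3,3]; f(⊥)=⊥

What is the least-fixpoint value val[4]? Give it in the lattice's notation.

Iteration log — 8 steps:
  step 1. node 0  ⊔preds=[-3,1]  new=[-1,3]  old=⊥  +wl: 
  step 2. node 1  ⊔preds=[-3,1]  new=[-2,2]  old=⊥  +wl: 
  step 3. node 2  ⊔preds=⊥  new=[-1,0]  stable
  step 4. node 3  ⊔preds=[-3,1]  new=[-3,2]  old=⊥  +wl: 
  step 5. node 4  ⊔preds=[-2,2]  new=[-3,0]  old=⊥  +wl: 
  step 6. node 5  ⊔preds=[-3,2]  new=[-3,0]  old=⊥  +wl: 
  step 7. node 6  ⊔preds=[-3,0]  new=[-3,0]  old=⊥  +wl: 
  step 8. node 7  ⊔preds=⊥  new=[-3,1]  stable

Least fixpoint reached:
  node 0: [-1,3]
  node 1: [-2,2]
  node 2: [-1,0]
  node 3: [-3,2]
  node 4: [-3,0]
  node 5: [-3,0]
  node 6: [-3,0]
  node 7: [-3,1]

[-3,0]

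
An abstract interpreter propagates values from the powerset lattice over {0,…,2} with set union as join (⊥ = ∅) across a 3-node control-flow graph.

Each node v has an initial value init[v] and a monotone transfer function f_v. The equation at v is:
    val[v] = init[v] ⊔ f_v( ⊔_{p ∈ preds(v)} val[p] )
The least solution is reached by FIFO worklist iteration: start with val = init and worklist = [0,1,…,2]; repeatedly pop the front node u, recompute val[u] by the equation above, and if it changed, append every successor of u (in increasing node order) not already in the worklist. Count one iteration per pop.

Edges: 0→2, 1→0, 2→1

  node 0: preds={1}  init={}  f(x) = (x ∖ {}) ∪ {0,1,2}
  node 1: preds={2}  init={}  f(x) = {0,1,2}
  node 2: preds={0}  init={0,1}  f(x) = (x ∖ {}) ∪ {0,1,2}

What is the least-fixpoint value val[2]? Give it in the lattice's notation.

Iteration log — 5 steps:
  step 1. node 0  ⊔preds={}  new={0,1,2}  old={}  +wl: 
  step 2. node 1  ⊔preds={0,1}  new={0,1,2}  old={}  +wl: 0
  step 3. node 2  ⊔preds={0,1,2}  new={0,1,2}  old={0,1}  +wl: 1
  step 4. node 0  ⊔preds={0,1,2}  new={0,1,2}  stable
  step 5. node 1  ⊔preds={0,1,2}  new={0,1,2}  stable

Least fixpoint reached:
  node 0: {0,1,2}
  node 1: {0,1,2}
  node 2: {0,1,2}

{0,1,2}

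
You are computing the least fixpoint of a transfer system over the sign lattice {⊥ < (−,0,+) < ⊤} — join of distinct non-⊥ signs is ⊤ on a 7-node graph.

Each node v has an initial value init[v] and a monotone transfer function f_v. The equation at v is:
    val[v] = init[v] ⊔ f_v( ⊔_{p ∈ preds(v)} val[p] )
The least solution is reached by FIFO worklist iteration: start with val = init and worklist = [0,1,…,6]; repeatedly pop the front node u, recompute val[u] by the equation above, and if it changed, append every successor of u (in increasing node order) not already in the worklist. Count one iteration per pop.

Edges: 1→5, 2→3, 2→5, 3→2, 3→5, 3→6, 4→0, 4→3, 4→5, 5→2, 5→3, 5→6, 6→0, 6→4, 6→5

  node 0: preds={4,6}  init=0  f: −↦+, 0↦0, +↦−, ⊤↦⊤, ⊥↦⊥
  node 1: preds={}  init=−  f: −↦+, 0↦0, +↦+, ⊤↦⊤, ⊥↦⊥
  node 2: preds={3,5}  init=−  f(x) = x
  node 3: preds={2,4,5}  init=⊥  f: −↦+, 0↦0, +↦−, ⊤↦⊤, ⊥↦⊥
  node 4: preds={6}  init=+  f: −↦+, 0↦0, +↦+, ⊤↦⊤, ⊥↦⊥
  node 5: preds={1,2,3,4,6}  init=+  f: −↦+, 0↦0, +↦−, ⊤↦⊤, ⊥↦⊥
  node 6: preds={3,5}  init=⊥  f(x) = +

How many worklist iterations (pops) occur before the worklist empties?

Trace (12 dequeues):
  [1] u=0 | in + | out ⊤ | prev 0 | push {}
  [2] u=1 | in ⊥ | out − | ==
  [3] u=2 | in + | out ⊤ | prev − | push {}
  [4] u=3 | in ⊤ | out ⊤ | prev ⊥ | push {2}
  [5] u=4 | in ⊥ | out + | ==
  [6] u=5 | in ⊤ | out ⊤ | prev + | push {3}
  [7] u=6 | in ⊤ | out + | prev ⊥ | push {0,4,5}
  [8] u=2 | in ⊤ | out ⊤ | ==
  [9] u=3 | in ⊤ | out ⊤ | ==
  [10] u=0 | in + | out ⊤ | ==
  [11] u=4 | in + | out + | ==
  [12] u=5 | in ⊤ | out ⊤ | ==

Converged values:
  [0] ⊤
  [1] −
  [2] ⊤
  [3] ⊤
  [4] +
  [5] ⊤
  [6] +

12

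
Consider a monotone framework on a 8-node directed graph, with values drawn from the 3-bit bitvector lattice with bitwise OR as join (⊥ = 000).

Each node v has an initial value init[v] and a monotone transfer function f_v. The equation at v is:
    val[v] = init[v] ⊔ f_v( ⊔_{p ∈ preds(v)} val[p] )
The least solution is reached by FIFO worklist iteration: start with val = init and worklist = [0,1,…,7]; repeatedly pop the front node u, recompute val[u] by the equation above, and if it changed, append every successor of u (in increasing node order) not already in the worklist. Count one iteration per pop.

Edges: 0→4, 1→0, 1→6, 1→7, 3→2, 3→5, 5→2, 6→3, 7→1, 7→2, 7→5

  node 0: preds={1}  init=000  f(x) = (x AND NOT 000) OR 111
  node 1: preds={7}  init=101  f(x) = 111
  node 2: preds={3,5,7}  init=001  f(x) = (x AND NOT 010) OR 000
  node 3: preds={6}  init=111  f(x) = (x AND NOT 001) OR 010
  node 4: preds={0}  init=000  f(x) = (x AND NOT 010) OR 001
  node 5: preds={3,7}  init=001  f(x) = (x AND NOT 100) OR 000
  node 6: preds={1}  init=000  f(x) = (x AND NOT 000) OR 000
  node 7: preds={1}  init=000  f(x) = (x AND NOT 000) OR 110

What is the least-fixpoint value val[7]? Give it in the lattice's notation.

111

Iteration log — 13 steps:
  step 1. node 0  ⊔preds=101  new=111  old=000  +wl: 
  step 2. node 1  ⊔preds=000  new=111  old=101  +wl: 0
  step 3. node 2  ⊔preds=111  new=101  old=001  +wl: 
  step 4. node 3  ⊔preds=000  new=111  stable
  step 5. node 4  ⊔preds=111  new=101  old=000  +wl: 
  step 6. node 5  ⊔preds=111  new=011  old=001  +wl: 2
  step 7. node 6  ⊔preds=111  new=111  old=000  +wl: 3
  step 8. node 7  ⊔preds=111  new=111  old=000  +wl: 1,5
  step 9. node 0  ⊔preds=111  new=111  stable
  step 10. node 2  ⊔preds=111  new=101  stable
  step 11. node 3  ⊔preds=111  new=111  stable
  step 12. node 1  ⊔preds=111  new=111  stable
  step 13. node 5  ⊔preds=111  new=011  stable

Least fixpoint reached:
  node 0: 111
  node 1: 111
  node 2: 101
  node 3: 111
  node 4: 101
  node 5: 011
  node 6: 111
  node 7: 111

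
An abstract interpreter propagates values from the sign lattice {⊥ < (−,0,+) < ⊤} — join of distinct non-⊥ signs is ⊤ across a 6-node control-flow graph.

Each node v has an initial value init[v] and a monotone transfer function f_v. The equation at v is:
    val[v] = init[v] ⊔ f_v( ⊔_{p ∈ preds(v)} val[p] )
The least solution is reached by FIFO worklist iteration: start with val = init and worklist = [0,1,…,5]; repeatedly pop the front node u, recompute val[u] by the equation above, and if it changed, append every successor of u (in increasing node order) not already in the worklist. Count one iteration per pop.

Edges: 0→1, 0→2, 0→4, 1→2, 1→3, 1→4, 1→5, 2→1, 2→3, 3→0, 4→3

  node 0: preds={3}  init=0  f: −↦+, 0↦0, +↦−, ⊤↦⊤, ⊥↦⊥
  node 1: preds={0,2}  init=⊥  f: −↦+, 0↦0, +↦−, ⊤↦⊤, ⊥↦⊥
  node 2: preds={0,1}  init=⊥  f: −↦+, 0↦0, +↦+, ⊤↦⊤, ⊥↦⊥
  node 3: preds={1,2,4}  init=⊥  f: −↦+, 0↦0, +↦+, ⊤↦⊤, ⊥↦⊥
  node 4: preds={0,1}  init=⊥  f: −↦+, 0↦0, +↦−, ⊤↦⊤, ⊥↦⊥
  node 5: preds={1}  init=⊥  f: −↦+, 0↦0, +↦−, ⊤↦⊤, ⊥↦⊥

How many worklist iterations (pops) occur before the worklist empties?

9

Worklist (9 pops):
  #1 pop 0: in=⊥ → 0 (no change)
  #2 pop 1: in=0 → 0 (was ⊥); enqueue []
  #3 pop 2: in=0 → 0 (was ⊥); enqueue [1]
  #4 pop 3: in=0 → 0 (was ⊥); enqueue [0]
  #5 pop 4: in=0 → 0 (was ⊥); enqueue [3]
  #6 pop 5: in=0 → 0 (was ⊥); enqueue []
  #7 pop 1: in=0 → 0 (no change)
  #8 pop 0: in=0 → 0 (no change)
  #9 pop 3: in=0 → 0 (no change)

Fixpoint:
  val[0] = 0
  val[1] = 0
  val[2] = 0
  val[3] = 0
  val[4] = 0
  val[5] = 0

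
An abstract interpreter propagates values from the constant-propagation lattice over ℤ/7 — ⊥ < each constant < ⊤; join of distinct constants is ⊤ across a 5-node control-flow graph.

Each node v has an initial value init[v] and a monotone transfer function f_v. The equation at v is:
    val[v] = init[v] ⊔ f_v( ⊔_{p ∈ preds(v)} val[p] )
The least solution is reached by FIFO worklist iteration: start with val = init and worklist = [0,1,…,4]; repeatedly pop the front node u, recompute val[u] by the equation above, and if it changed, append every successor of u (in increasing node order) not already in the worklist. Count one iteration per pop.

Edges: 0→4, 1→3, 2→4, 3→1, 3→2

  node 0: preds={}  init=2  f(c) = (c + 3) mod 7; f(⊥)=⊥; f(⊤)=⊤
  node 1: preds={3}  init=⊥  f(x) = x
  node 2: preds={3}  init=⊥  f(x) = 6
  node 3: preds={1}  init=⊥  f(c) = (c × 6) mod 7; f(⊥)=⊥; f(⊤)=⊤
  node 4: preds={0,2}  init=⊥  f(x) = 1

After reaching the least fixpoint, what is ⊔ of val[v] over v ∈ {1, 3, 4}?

1

Iteration log — 5 steps:
  step 1. node 0  ⊔preds=⊥  new=2  stable
  step 2. node 1  ⊔preds=⊥  new=⊥  stable
  step 3. node 2  ⊔preds=⊥  new=6  old=⊥  +wl: 
  step 4. node 3  ⊔preds=⊥  new=⊥  stable
  step 5. node 4  ⊔preds=⊤  new=1  old=⊥  +wl: 

Least fixpoint reached:
  node 0: 2
  node 1: ⊥
  node 2: 6
  node 3: ⊥
  node 4: 1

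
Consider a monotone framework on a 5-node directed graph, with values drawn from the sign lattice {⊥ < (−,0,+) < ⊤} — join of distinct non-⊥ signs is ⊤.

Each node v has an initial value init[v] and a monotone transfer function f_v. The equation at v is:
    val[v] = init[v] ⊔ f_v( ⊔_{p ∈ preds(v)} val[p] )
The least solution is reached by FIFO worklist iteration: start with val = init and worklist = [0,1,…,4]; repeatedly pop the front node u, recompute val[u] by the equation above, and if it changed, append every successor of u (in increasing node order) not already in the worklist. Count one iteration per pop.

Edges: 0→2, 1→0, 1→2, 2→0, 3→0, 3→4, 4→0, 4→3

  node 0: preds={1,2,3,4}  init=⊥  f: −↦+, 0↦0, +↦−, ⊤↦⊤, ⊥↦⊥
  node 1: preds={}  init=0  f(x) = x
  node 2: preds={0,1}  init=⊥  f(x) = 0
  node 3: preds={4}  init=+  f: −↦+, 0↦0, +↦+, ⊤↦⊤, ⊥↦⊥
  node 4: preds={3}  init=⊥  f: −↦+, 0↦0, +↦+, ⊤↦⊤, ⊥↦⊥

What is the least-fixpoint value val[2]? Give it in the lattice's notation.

Trace (7 dequeues):
  [1] u=0 | in ⊤ | out ⊤ | prev ⊥ | push {}
  [2] u=1 | in ⊥ | out 0 | ==
  [3] u=2 | in ⊤ | out 0 | prev ⊥ | push {0}
  [4] u=3 | in ⊥ | out + | ==
  [5] u=4 | in + | out + | prev ⊥ | push {3}
  [6] u=0 | in ⊤ | out ⊤ | ==
  [7] u=3 | in + | out + | ==

Converged values:
  [0] ⊤
  [1] 0
  [2] 0
  [3] +
  [4] +

0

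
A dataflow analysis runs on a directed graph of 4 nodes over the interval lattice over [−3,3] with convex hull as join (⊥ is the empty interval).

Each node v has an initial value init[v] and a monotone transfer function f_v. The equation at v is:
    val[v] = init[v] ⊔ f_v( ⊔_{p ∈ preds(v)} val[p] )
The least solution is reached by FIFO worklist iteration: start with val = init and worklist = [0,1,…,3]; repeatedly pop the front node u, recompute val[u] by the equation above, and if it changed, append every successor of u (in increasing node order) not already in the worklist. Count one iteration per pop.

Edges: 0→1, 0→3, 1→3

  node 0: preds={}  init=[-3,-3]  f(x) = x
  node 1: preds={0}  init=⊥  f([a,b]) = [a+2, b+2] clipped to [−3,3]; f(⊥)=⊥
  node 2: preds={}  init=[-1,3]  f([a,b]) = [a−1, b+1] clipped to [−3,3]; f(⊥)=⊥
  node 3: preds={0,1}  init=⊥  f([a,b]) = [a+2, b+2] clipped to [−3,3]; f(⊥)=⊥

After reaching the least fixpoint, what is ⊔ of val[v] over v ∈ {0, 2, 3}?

Worklist (4 pops):
  #1 pop 0: in=⊥ → [-3,-3] (no change)
  #2 pop 1: in=[-3,-3] → [-1,-1] (was ⊥); enqueue []
  #3 pop 2: in=⊥ → [-1,3] (no change)
  #4 pop 3: in=[-3,-1] → [-1,1] (was ⊥); enqueue []

Fixpoint:
  val[0] = [-3,-3]
  val[1] = [-1,-1]
  val[2] = [-1,3]
  val[3] = [-1,1]

[-3,3]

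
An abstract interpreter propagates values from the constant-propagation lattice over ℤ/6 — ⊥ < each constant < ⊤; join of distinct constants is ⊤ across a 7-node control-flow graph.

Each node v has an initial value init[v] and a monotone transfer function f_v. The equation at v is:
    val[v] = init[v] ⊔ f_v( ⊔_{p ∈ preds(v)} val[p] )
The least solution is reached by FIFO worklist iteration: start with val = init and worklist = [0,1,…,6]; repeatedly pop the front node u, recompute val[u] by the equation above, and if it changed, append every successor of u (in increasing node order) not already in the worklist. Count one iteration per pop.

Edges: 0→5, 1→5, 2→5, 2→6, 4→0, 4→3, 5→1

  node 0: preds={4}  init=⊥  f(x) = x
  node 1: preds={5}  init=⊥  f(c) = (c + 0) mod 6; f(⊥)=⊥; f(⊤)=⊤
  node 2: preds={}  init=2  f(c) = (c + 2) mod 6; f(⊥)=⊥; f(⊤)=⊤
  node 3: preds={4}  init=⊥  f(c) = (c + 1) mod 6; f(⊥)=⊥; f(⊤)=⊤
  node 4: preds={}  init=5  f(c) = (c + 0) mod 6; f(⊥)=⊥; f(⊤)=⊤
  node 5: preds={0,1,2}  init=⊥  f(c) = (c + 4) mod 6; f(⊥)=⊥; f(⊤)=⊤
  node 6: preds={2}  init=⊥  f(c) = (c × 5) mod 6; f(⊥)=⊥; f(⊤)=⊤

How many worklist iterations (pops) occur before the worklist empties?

9

Iteration log — 9 steps:
  step 1. node 0  ⊔preds=5  new=5  old=⊥  +wl: 
  step 2. node 1  ⊔preds=⊥  new=⊥  stable
  step 3. node 2  ⊔preds=⊥  new=2  stable
  step 4. node 3  ⊔preds=5  new=0  old=⊥  +wl: 
  step 5. node 4  ⊔preds=⊥  new=5  stable
  step 6. node 5  ⊔preds=⊤  new=⊤  old=⊥  +wl: 1
  step 7. node 6  ⊔preds=2  new=4  old=⊥  +wl: 
  step 8. node 1  ⊔preds=⊤  new=⊤  old=⊥  +wl: 5
  step 9. node 5  ⊔preds=⊤  new=⊤  stable

Least fixpoint reached:
  node 0: 5
  node 1: ⊤
  node 2: 2
  node 3: 0
  node 4: 5
  node 5: ⊤
  node 6: 4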